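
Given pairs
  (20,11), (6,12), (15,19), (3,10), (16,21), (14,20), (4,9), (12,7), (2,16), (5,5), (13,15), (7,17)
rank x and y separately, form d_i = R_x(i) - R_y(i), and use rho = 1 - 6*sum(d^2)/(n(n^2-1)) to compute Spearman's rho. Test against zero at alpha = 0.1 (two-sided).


Step 1: Rank x and y separately (midranks; no ties here).
rank(x): 20->12, 6->5, 15->10, 3->2, 16->11, 14->9, 4->3, 12->7, 2->1, 5->4, 13->8, 7->6
rank(y): 11->5, 12->6, 19->10, 10->4, 21->12, 20->11, 9->3, 7->2, 16->8, 5->1, 15->7, 17->9
Step 2: d_i = R_x(i) - R_y(i); compute d_i^2.
  (12-5)^2=49, (5-6)^2=1, (10-10)^2=0, (2-4)^2=4, (11-12)^2=1, (9-11)^2=4, (3-3)^2=0, (7-2)^2=25, (1-8)^2=49, (4-1)^2=9, (8-7)^2=1, (6-9)^2=9
sum(d^2) = 152.
Step 3: rho = 1 - 6*152 / (12*(12^2 - 1)) = 1 - 912/1716 = 0.468531.
Step 4: Under H0, t = rho * sqrt((n-2)/(1-rho^2)) = 1.6771 ~ t(10).
Step 5: Two-sided p-value from the t-distribution with 10 df = 0.124455.
Step 6: alpha = 0.1. fail to reject H0.

rho = 0.4685, p = 0.124455, fail to reject H0 at alpha = 0.1.


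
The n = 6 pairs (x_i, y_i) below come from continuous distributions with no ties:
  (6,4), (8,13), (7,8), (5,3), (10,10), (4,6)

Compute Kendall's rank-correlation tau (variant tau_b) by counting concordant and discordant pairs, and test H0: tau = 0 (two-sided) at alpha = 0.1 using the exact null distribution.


Step 1: Enumerate the 15 unordered pairs (i,j) with i<j and classify each by sign(x_j-x_i) * sign(y_j-y_i).
  (1,2):dx=+2,dy=+9->C; (1,3):dx=+1,dy=+4->C; (1,4):dx=-1,dy=-1->C; (1,5):dx=+4,dy=+6->C
  (1,6):dx=-2,dy=+2->D; (2,3):dx=-1,dy=-5->C; (2,4):dx=-3,dy=-10->C; (2,5):dx=+2,dy=-3->D
  (2,6):dx=-4,dy=-7->C; (3,4):dx=-2,dy=-5->C; (3,5):dx=+3,dy=+2->C; (3,6):dx=-3,dy=-2->C
  (4,5):dx=+5,dy=+7->C; (4,6):dx=-1,dy=+3->D; (5,6):dx=-6,dy=-4->C
Step 2: C = 12, D = 3, total pairs = 15.
Step 3: tau = (C - D)/(n(n-1)/2) = (12 - 3)/15 = 0.600000.
Step 4: Exact two-sided p-value (enumerate n! = 720 permutations of y under H0): p = 0.136111.
Step 5: alpha = 0.1. fail to reject H0.

tau_b = 0.6000 (C=12, D=3), p = 0.136111, fail to reject H0.


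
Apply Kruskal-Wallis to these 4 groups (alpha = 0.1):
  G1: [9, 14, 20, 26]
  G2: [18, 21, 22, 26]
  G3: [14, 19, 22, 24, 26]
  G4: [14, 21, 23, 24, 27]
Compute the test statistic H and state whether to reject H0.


Step 1: Combine all N = 18 observations and assign midranks.
sorted (value, group, rank): (9,G1,1), (14,G1,3), (14,G3,3), (14,G4,3), (18,G2,5), (19,G3,6), (20,G1,7), (21,G2,8.5), (21,G4,8.5), (22,G2,10.5), (22,G3,10.5), (23,G4,12), (24,G3,13.5), (24,G4,13.5), (26,G1,16), (26,G2,16), (26,G3,16), (27,G4,18)
Step 2: Sum ranks within each group.
R_1 = 27 (n_1 = 4)
R_2 = 40 (n_2 = 4)
R_3 = 49 (n_3 = 5)
R_4 = 55 (n_4 = 5)
Step 3: H = 12/(N(N+1)) * sum(R_i^2/n_i) - 3(N+1)
     = 12/(18*19) * (27^2/4 + 40^2/4 + 49^2/5 + 55^2/5) - 3*19
     = 0.035088 * 1667.45 - 57
     = 1.507018.
Step 4: Ties present; correction factor C = 1 - 66/(18^3 - 18) = 0.988648. Corrected H = 1.507018 / 0.988648 = 1.524322.
Step 5: Under H0, H ~ chi^2(3); p-value = 0.676668.
Step 6: alpha = 0.1. fail to reject H0.

H = 1.5243, df = 3, p = 0.676668, fail to reject H0.


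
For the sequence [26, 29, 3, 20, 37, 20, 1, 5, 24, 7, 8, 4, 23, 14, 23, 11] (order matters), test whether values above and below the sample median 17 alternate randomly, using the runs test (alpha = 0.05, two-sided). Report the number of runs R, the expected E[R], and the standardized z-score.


Step 1: Compute median = 17; label A = above, B = below.
Labels in order: AABAAABBABBBABAB  (n_A = 8, n_B = 8)
Step 2: Count runs R = 10.
Step 3: Under H0 (random ordering), E[R] = 2*n_A*n_B/(n_A+n_B) + 1 = 2*8*8/16 + 1 = 9.0000.
        Var[R] = 2*n_A*n_B*(2*n_A*n_B - n_A - n_B) / ((n_A+n_B)^2 * (n_A+n_B-1)) = 14336/3840 = 3.7333.
        SD[R] = 1.9322.
Step 4: Continuity-corrected z = (R - 0.5 - E[R]) / SD[R] = (10 - 0.5 - 9.0000) / 1.9322 = 0.2588.
Step 5: Two-sided p-value via normal approximation = 2*(1 - Phi(|z|)) = 0.795809.
Step 6: alpha = 0.05. fail to reject H0.

R = 10, z = 0.2588, p = 0.795809, fail to reject H0.


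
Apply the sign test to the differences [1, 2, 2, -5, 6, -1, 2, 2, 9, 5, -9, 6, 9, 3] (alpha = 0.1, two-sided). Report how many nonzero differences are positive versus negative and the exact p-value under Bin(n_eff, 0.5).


Step 1: Discard zero differences. Original n = 14; n_eff = number of nonzero differences = 14.
Nonzero differences (with sign): +1, +2, +2, -5, +6, -1, +2, +2, +9, +5, -9, +6, +9, +3
Step 2: Count signs: positive = 11, negative = 3.
Step 3: Under H0: P(positive) = 0.5, so the number of positives S ~ Bin(14, 0.5).
Step 4: Two-sided exact p-value = sum of Bin(14,0.5) probabilities at or below the observed probability = 0.057373.
Step 5: alpha = 0.1. reject H0.

n_eff = 14, pos = 11, neg = 3, p = 0.057373, reject H0.


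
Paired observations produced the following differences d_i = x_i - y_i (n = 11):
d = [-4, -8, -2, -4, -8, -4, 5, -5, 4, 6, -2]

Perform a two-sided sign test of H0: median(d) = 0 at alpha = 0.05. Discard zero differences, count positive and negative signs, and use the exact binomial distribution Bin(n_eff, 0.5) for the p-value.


Step 1: Discard zero differences. Original n = 11; n_eff = number of nonzero differences = 11.
Nonzero differences (with sign): -4, -8, -2, -4, -8, -4, +5, -5, +4, +6, -2
Step 2: Count signs: positive = 3, negative = 8.
Step 3: Under H0: P(positive) = 0.5, so the number of positives S ~ Bin(11, 0.5).
Step 4: Two-sided exact p-value = sum of Bin(11,0.5) probabilities at or below the observed probability = 0.226562.
Step 5: alpha = 0.05. fail to reject H0.

n_eff = 11, pos = 3, neg = 8, p = 0.226562, fail to reject H0.


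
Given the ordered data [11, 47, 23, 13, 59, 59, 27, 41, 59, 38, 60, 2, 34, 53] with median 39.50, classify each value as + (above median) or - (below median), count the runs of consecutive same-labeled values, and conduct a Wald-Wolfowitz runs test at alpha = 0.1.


Step 1: Compute median = 39.50; label A = above, B = below.
Labels in order: BABBAABAABABBA  (n_A = 7, n_B = 7)
Step 2: Count runs R = 10.
Step 3: Under H0 (random ordering), E[R] = 2*n_A*n_B/(n_A+n_B) + 1 = 2*7*7/14 + 1 = 8.0000.
        Var[R] = 2*n_A*n_B*(2*n_A*n_B - n_A - n_B) / ((n_A+n_B)^2 * (n_A+n_B-1)) = 8232/2548 = 3.2308.
        SD[R] = 1.7974.
Step 4: Continuity-corrected z = (R - 0.5 - E[R]) / SD[R] = (10 - 0.5 - 8.0000) / 1.7974 = 0.8345.
Step 5: Two-sided p-value via normal approximation = 2*(1 - Phi(|z|)) = 0.403986.
Step 6: alpha = 0.1. fail to reject H0.

R = 10, z = 0.8345, p = 0.403986, fail to reject H0.


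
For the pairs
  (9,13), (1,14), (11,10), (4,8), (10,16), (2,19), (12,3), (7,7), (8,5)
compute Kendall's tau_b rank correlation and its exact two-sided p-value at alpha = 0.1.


Step 1: Enumerate the 36 unordered pairs (i,j) with i<j and classify each by sign(x_j-x_i) * sign(y_j-y_i).
  (1,2):dx=-8,dy=+1->D; (1,3):dx=+2,dy=-3->D; (1,4):dx=-5,dy=-5->C; (1,5):dx=+1,dy=+3->C
  (1,6):dx=-7,dy=+6->D; (1,7):dx=+3,dy=-10->D; (1,8):dx=-2,dy=-6->C; (1,9):dx=-1,dy=-8->C
  (2,3):dx=+10,dy=-4->D; (2,4):dx=+3,dy=-6->D; (2,5):dx=+9,dy=+2->C; (2,6):dx=+1,dy=+5->C
  (2,7):dx=+11,dy=-11->D; (2,8):dx=+6,dy=-7->D; (2,9):dx=+7,dy=-9->D; (3,4):dx=-7,dy=-2->C
  (3,5):dx=-1,dy=+6->D; (3,6):dx=-9,dy=+9->D; (3,7):dx=+1,dy=-7->D; (3,8):dx=-4,dy=-3->C
  (3,9):dx=-3,dy=-5->C; (4,5):dx=+6,dy=+8->C; (4,6):dx=-2,dy=+11->D; (4,7):dx=+8,dy=-5->D
  (4,8):dx=+3,dy=-1->D; (4,9):dx=+4,dy=-3->D; (5,6):dx=-8,dy=+3->D; (5,7):dx=+2,dy=-13->D
  (5,8):dx=-3,dy=-9->C; (5,9):dx=-2,dy=-11->C; (6,7):dx=+10,dy=-16->D; (6,8):dx=+5,dy=-12->D
  (6,9):dx=+6,dy=-14->D; (7,8):dx=-5,dy=+4->D; (7,9):dx=-4,dy=+2->D; (8,9):dx=+1,dy=-2->D
Step 2: C = 12, D = 24, total pairs = 36.
Step 3: tau = (C - D)/(n(n-1)/2) = (12 - 24)/36 = -0.333333.
Step 4: Exact two-sided p-value (enumerate n! = 362880 permutations of y under H0): p = 0.259518.
Step 5: alpha = 0.1. fail to reject H0.

tau_b = -0.3333 (C=12, D=24), p = 0.259518, fail to reject H0.


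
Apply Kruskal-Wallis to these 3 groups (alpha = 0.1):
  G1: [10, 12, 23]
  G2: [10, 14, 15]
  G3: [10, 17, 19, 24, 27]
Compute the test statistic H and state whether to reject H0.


Step 1: Combine all N = 11 observations and assign midranks.
sorted (value, group, rank): (10,G1,2), (10,G2,2), (10,G3,2), (12,G1,4), (14,G2,5), (15,G2,6), (17,G3,7), (19,G3,8), (23,G1,9), (24,G3,10), (27,G3,11)
Step 2: Sum ranks within each group.
R_1 = 15 (n_1 = 3)
R_2 = 13 (n_2 = 3)
R_3 = 38 (n_3 = 5)
Step 3: H = 12/(N(N+1)) * sum(R_i^2/n_i) - 3(N+1)
     = 12/(11*12) * (15^2/3 + 13^2/3 + 38^2/5) - 3*12
     = 0.090909 * 420.133 - 36
     = 2.193939.
Step 4: Ties present; correction factor C = 1 - 24/(11^3 - 11) = 0.981818. Corrected H = 2.193939 / 0.981818 = 2.234568.
Step 5: Under H0, H ~ chi^2(2); p-value = 0.327167.
Step 6: alpha = 0.1. fail to reject H0.

H = 2.2346, df = 2, p = 0.327167, fail to reject H0.


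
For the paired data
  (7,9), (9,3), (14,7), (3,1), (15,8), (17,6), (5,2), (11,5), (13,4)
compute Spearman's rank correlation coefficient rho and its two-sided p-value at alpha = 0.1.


Step 1: Rank x and y separately (midranks; no ties here).
rank(x): 7->3, 9->4, 14->7, 3->1, 15->8, 17->9, 5->2, 11->5, 13->6
rank(y): 9->9, 3->3, 7->7, 1->1, 8->8, 6->6, 2->2, 5->5, 4->4
Step 2: d_i = R_x(i) - R_y(i); compute d_i^2.
  (3-9)^2=36, (4-3)^2=1, (7-7)^2=0, (1-1)^2=0, (8-8)^2=0, (9-6)^2=9, (2-2)^2=0, (5-5)^2=0, (6-4)^2=4
sum(d^2) = 50.
Step 3: rho = 1 - 6*50 / (9*(9^2 - 1)) = 1 - 300/720 = 0.583333.
Step 4: Under H0, t = rho * sqrt((n-2)/(1-rho^2)) = 1.9001 ~ t(7).
Step 5: Two-sided p-value from the t-distribution with 7 df = 0.099186.
Step 6: alpha = 0.1. reject H0.

rho = 0.5833, p = 0.099186, reject H0 at alpha = 0.1.


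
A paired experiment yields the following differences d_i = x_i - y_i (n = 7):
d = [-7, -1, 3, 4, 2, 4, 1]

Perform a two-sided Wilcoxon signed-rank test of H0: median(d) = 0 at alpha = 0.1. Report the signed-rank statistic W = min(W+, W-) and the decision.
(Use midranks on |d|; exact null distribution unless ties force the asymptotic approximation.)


Step 1: Drop any zero differences (none here) and take |d_i|.
|d| = [7, 1, 3, 4, 2, 4, 1]
Step 2: Midrank |d_i| (ties get averaged ranks).
ranks: |7|->7, |1|->1.5, |3|->4, |4|->5.5, |2|->3, |4|->5.5, |1|->1.5
Step 3: Attach original signs; sum ranks with positive sign and with negative sign.
W+ = 4 + 5.5 + 3 + 5.5 + 1.5 = 19.5
W- = 7 + 1.5 = 8.5
(Check: W+ + W- = 28 should equal n(n+1)/2 = 28.)
Step 4: Test statistic W = min(W+, W-) = 8.5.
Step 5: Ties in |d|, so use the tie-corrected normal approximation.
        E[W] = n(n+1)/4 = 7*8/4 = 14.
        Tie groups: |d|=1 (t=2), |d|=4 (t=2); sum(t^3 - t) = 12.
        Var[W] = n(n+1)(2n+1)/24 - sum(t^3-t)/48 = 840/24 - 12/48 = 34.75.
        z = (W - E[W]) / sqrt(Var[W]) = (8.5 - 14) / 5.8949 = -0.9330.
        Two-sided p = 2*Phi(z) = 0.350816.
Step 6: alpha = 0.1. fail to reject H0.

W+ = 19.5, W- = 8.5, W = min = 8.5, p = 0.350816, fail to reject H0.


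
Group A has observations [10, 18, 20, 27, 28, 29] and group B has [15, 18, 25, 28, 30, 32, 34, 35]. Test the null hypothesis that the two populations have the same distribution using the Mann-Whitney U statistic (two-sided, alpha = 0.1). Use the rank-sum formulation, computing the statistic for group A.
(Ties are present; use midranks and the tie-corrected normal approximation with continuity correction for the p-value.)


Step 1: Combine and sort all 14 observations; assign midranks.
sorted (value, group): (10,X), (15,Y), (18,X), (18,Y), (20,X), (25,Y), (27,X), (28,X), (28,Y), (29,X), (30,Y), (32,Y), (34,Y), (35,Y)
ranks: 10->1, 15->2, 18->3.5, 18->3.5, 20->5, 25->6, 27->7, 28->8.5, 28->8.5, 29->10, 30->11, 32->12, 34->13, 35->14
Step 2: Rank sum for X: R1 = 1 + 3.5 + 5 + 7 + 8.5 + 10 = 35.
Step 3: U_X = R1 - n1(n1+1)/2 = 35 - 6*7/2 = 35 - 21 = 14.
       U_Y = n1*n2 - U_X = 48 - 14 = 34.
Step 4: Ties are present, so use the tie-corrected normal approximation (with continuity correction) for the p-value.
Step 5: p-value = 0.219016; compare to alpha = 0.1. fail to reject H0.

U_X = 14, p = 0.219016, fail to reject H0 at alpha = 0.1.


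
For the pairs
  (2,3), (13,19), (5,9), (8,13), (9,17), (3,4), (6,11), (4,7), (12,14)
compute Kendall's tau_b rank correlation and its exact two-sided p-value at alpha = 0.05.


Step 1: Enumerate the 36 unordered pairs (i,j) with i<j and classify each by sign(x_j-x_i) * sign(y_j-y_i).
  (1,2):dx=+11,dy=+16->C; (1,3):dx=+3,dy=+6->C; (1,4):dx=+6,dy=+10->C; (1,5):dx=+7,dy=+14->C
  (1,6):dx=+1,dy=+1->C; (1,7):dx=+4,dy=+8->C; (1,8):dx=+2,dy=+4->C; (1,9):dx=+10,dy=+11->C
  (2,3):dx=-8,dy=-10->C; (2,4):dx=-5,dy=-6->C; (2,5):dx=-4,dy=-2->C; (2,6):dx=-10,dy=-15->C
  (2,7):dx=-7,dy=-8->C; (2,8):dx=-9,dy=-12->C; (2,9):dx=-1,dy=-5->C; (3,4):dx=+3,dy=+4->C
  (3,5):dx=+4,dy=+8->C; (3,6):dx=-2,dy=-5->C; (3,7):dx=+1,dy=+2->C; (3,8):dx=-1,dy=-2->C
  (3,9):dx=+7,dy=+5->C; (4,5):dx=+1,dy=+4->C; (4,6):dx=-5,dy=-9->C; (4,7):dx=-2,dy=-2->C
  (4,8):dx=-4,dy=-6->C; (4,9):dx=+4,dy=+1->C; (5,6):dx=-6,dy=-13->C; (5,7):dx=-3,dy=-6->C
  (5,8):dx=-5,dy=-10->C; (5,9):dx=+3,dy=-3->D; (6,7):dx=+3,dy=+7->C; (6,8):dx=+1,dy=+3->C
  (6,9):dx=+9,dy=+10->C; (7,8):dx=-2,dy=-4->C; (7,9):dx=+6,dy=+3->C; (8,9):dx=+8,dy=+7->C
Step 2: C = 35, D = 1, total pairs = 36.
Step 3: tau = (C - D)/(n(n-1)/2) = (35 - 1)/36 = 0.944444.
Step 4: Exact two-sided p-value (enumerate n! = 362880 permutations of y under H0): p = 0.000050.
Step 5: alpha = 0.05. reject H0.

tau_b = 0.9444 (C=35, D=1), p = 0.000050, reject H0.


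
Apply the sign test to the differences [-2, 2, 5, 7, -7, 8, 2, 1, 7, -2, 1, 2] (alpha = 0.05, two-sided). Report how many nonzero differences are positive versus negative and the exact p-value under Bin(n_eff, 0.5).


Step 1: Discard zero differences. Original n = 12; n_eff = number of nonzero differences = 12.
Nonzero differences (with sign): -2, +2, +5, +7, -7, +8, +2, +1, +7, -2, +1, +2
Step 2: Count signs: positive = 9, negative = 3.
Step 3: Under H0: P(positive) = 0.5, so the number of positives S ~ Bin(12, 0.5).
Step 4: Two-sided exact p-value = sum of Bin(12,0.5) probabilities at or below the observed probability = 0.145996.
Step 5: alpha = 0.05. fail to reject H0.

n_eff = 12, pos = 9, neg = 3, p = 0.145996, fail to reject H0.


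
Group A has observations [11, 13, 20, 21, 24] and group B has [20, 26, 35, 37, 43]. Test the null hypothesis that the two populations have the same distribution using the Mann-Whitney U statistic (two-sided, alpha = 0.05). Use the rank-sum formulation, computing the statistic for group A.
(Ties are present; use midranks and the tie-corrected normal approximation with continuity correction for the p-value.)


Step 1: Combine and sort all 10 observations; assign midranks.
sorted (value, group): (11,X), (13,X), (20,X), (20,Y), (21,X), (24,X), (26,Y), (35,Y), (37,Y), (43,Y)
ranks: 11->1, 13->2, 20->3.5, 20->3.5, 21->5, 24->6, 26->7, 35->8, 37->9, 43->10
Step 2: Rank sum for X: R1 = 1 + 2 + 3.5 + 5 + 6 = 17.5.
Step 3: U_X = R1 - n1(n1+1)/2 = 17.5 - 5*6/2 = 17.5 - 15 = 2.5.
       U_Y = n1*n2 - U_X = 25 - 2.5 = 22.5.
Step 4: Ties are present, so use the tie-corrected normal approximation (with continuity correction) for the p-value.
Step 5: p-value = 0.046533; compare to alpha = 0.05. reject H0.

U_X = 2.5, p = 0.046533, reject H0 at alpha = 0.05.


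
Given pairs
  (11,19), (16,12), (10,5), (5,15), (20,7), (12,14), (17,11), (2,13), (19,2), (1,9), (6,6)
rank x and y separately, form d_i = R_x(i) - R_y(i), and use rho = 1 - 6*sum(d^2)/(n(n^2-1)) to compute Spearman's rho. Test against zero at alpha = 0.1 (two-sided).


Step 1: Rank x and y separately (midranks; no ties here).
rank(x): 11->6, 16->8, 10->5, 5->3, 20->11, 12->7, 17->9, 2->2, 19->10, 1->1, 6->4
rank(y): 19->11, 12->7, 5->2, 15->10, 7->4, 14->9, 11->6, 13->8, 2->1, 9->5, 6->3
Step 2: d_i = R_x(i) - R_y(i); compute d_i^2.
  (6-11)^2=25, (8-7)^2=1, (5-2)^2=9, (3-10)^2=49, (11-4)^2=49, (7-9)^2=4, (9-6)^2=9, (2-8)^2=36, (10-1)^2=81, (1-5)^2=16, (4-3)^2=1
sum(d^2) = 280.
Step 3: rho = 1 - 6*280 / (11*(11^2 - 1)) = 1 - 1680/1320 = -0.272727.
Step 4: Under H0, t = rho * sqrt((n-2)/(1-rho^2)) = -0.8504 ~ t(9).
Step 5: Two-sided p-value from the t-distribution with 9 df = 0.417141.
Step 6: alpha = 0.1. fail to reject H0.

rho = -0.2727, p = 0.417141, fail to reject H0 at alpha = 0.1.


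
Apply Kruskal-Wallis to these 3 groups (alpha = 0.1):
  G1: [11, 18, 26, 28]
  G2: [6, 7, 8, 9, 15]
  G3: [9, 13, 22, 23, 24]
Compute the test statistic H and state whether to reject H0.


Step 1: Combine all N = 14 observations and assign midranks.
sorted (value, group, rank): (6,G2,1), (7,G2,2), (8,G2,3), (9,G2,4.5), (9,G3,4.5), (11,G1,6), (13,G3,7), (15,G2,8), (18,G1,9), (22,G3,10), (23,G3,11), (24,G3,12), (26,G1,13), (28,G1,14)
Step 2: Sum ranks within each group.
R_1 = 42 (n_1 = 4)
R_2 = 18.5 (n_2 = 5)
R_3 = 44.5 (n_3 = 5)
Step 3: H = 12/(N(N+1)) * sum(R_i^2/n_i) - 3(N+1)
     = 12/(14*15) * (42^2/4 + 18.5^2/5 + 44.5^2/5) - 3*15
     = 0.057143 * 905.5 - 45
     = 6.742857.
Step 4: Ties present; correction factor C = 1 - 6/(14^3 - 14) = 0.997802. Corrected H = 6.742857 / 0.997802 = 6.757709.
Step 5: Under H0, H ~ chi^2(2); p-value = 0.034086.
Step 6: alpha = 0.1. reject H0.

H = 6.7577, df = 2, p = 0.034086, reject H0.


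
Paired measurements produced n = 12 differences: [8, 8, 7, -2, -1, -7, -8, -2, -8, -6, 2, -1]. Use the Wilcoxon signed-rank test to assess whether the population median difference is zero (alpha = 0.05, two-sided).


Step 1: Drop any zero differences (none here) and take |d_i|.
|d| = [8, 8, 7, 2, 1, 7, 8, 2, 8, 6, 2, 1]
Step 2: Midrank |d_i| (ties get averaged ranks).
ranks: |8|->10.5, |8|->10.5, |7|->7.5, |2|->4, |1|->1.5, |7|->7.5, |8|->10.5, |2|->4, |8|->10.5, |6|->6, |2|->4, |1|->1.5
Step 3: Attach original signs; sum ranks with positive sign and with negative sign.
W+ = 10.5 + 10.5 + 7.5 + 4 = 32.5
W- = 4 + 1.5 + 7.5 + 10.5 + 4 + 10.5 + 6 + 1.5 = 45.5
(Check: W+ + W- = 78 should equal n(n+1)/2 = 78.)
Step 4: Test statistic W = min(W+, W-) = 32.5.
Step 5: Ties in |d|, so use the tie-corrected normal approximation.
        E[W] = n(n+1)/4 = 12*13/4 = 39.
        Tie groups: |d|=1 (t=2), |d|=2 (t=3), |d|=7 (t=2), |d|=8 (t=4); sum(t^3 - t) = 96.
        Var[W] = n(n+1)(2n+1)/24 - sum(t^3-t)/48 = 3900/24 - 96/48 = 160.5.
        z = (W - E[W]) / sqrt(Var[W]) = (32.5 - 39) / 12.6689 = -0.5131.
        Two-sided p = 2*Phi(z) = 0.607903.
Step 6: alpha = 0.05. fail to reject H0.

W+ = 32.5, W- = 45.5, W = min = 32.5, p = 0.607903, fail to reject H0.


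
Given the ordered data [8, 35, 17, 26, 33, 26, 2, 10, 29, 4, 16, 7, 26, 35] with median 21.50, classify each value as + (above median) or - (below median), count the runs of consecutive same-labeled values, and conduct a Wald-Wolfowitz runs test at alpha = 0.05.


Step 1: Compute median = 21.50; label A = above, B = below.
Labels in order: BABAAABBABBBAA  (n_A = 7, n_B = 7)
Step 2: Count runs R = 8.
Step 3: Under H0 (random ordering), E[R] = 2*n_A*n_B/(n_A+n_B) + 1 = 2*7*7/14 + 1 = 8.0000.
        Var[R] = 2*n_A*n_B*(2*n_A*n_B - n_A - n_B) / ((n_A+n_B)^2 * (n_A+n_B-1)) = 8232/2548 = 3.2308.
        SD[R] = 1.7974.
Step 4: R = E[R], so z = 0 with no continuity correction.
Step 5: Two-sided p-value via normal approximation = 2*(1 - Phi(|z|)) = 1.000000.
Step 6: alpha = 0.05. fail to reject H0.

R = 8, z = 0.0000, p = 1.000000, fail to reject H0.


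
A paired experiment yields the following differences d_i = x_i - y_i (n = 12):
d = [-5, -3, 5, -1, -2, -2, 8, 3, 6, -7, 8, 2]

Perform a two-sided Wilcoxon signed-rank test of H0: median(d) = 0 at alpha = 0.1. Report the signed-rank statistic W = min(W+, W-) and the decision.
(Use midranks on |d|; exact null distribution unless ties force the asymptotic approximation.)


Step 1: Drop any zero differences (none here) and take |d_i|.
|d| = [5, 3, 5, 1, 2, 2, 8, 3, 6, 7, 8, 2]
Step 2: Midrank |d_i| (ties get averaged ranks).
ranks: |5|->7.5, |3|->5.5, |5|->7.5, |1|->1, |2|->3, |2|->3, |8|->11.5, |3|->5.5, |6|->9, |7|->10, |8|->11.5, |2|->3
Step 3: Attach original signs; sum ranks with positive sign and with negative sign.
W+ = 7.5 + 11.5 + 5.5 + 9 + 11.5 + 3 = 48
W- = 7.5 + 5.5 + 1 + 3 + 3 + 10 = 30
(Check: W+ + W- = 78 should equal n(n+1)/2 = 78.)
Step 4: Test statistic W = min(W+, W-) = 30.
Step 5: Ties in |d|, so use the tie-corrected normal approximation.
        E[W] = n(n+1)/4 = 12*13/4 = 39.
        Tie groups: |d|=2 (t=3), |d|=3 (t=2), |d|=5 (t=2), |d|=8 (t=2); sum(t^3 - t) = 42.
        Var[W] = n(n+1)(2n+1)/24 - sum(t^3-t)/48 = 3900/24 - 42/48 = 161.625.
        z = (W - E[W]) / sqrt(Var[W]) = (30 - 39) / 12.7132 = -0.7079.
        Two-sided p = 2*Phi(z) = 0.478991.
Step 6: alpha = 0.1. fail to reject H0.

W+ = 48, W- = 30, W = min = 30, p = 0.478991, fail to reject H0.


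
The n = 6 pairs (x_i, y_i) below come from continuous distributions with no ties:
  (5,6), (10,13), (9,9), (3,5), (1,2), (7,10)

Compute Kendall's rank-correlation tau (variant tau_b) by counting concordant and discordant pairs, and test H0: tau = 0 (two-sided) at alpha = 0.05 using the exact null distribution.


Step 1: Enumerate the 15 unordered pairs (i,j) with i<j and classify each by sign(x_j-x_i) * sign(y_j-y_i).
  (1,2):dx=+5,dy=+7->C; (1,3):dx=+4,dy=+3->C; (1,4):dx=-2,dy=-1->C; (1,5):dx=-4,dy=-4->C
  (1,6):dx=+2,dy=+4->C; (2,3):dx=-1,dy=-4->C; (2,4):dx=-7,dy=-8->C; (2,5):dx=-9,dy=-11->C
  (2,6):dx=-3,dy=-3->C; (3,4):dx=-6,dy=-4->C; (3,5):dx=-8,dy=-7->C; (3,6):dx=-2,dy=+1->D
  (4,5):dx=-2,dy=-3->C; (4,6):dx=+4,dy=+5->C; (5,6):dx=+6,dy=+8->C
Step 2: C = 14, D = 1, total pairs = 15.
Step 3: tau = (C - D)/(n(n-1)/2) = (14 - 1)/15 = 0.866667.
Step 4: Exact two-sided p-value (enumerate n! = 720 permutations of y under H0): p = 0.016667.
Step 5: alpha = 0.05. reject H0.

tau_b = 0.8667 (C=14, D=1), p = 0.016667, reject H0.


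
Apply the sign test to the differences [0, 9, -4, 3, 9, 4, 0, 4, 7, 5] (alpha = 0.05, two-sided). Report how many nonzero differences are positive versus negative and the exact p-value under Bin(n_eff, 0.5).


Step 1: Discard zero differences. Original n = 10; n_eff = number of nonzero differences = 8.
Nonzero differences (with sign): +9, -4, +3, +9, +4, +4, +7, +5
Step 2: Count signs: positive = 7, negative = 1.
Step 3: Under H0: P(positive) = 0.5, so the number of positives S ~ Bin(8, 0.5).
Step 4: Two-sided exact p-value = sum of Bin(8,0.5) probabilities at or below the observed probability = 0.070312.
Step 5: alpha = 0.05. fail to reject H0.

n_eff = 8, pos = 7, neg = 1, p = 0.070312, fail to reject H0.


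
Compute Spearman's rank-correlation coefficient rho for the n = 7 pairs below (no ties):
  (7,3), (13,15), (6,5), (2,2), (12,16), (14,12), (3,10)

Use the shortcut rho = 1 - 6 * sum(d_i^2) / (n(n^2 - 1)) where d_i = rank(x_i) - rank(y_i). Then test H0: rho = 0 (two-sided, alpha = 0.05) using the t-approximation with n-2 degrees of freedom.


Step 1: Rank x and y separately (midranks; no ties here).
rank(x): 7->4, 13->6, 6->3, 2->1, 12->5, 14->7, 3->2
rank(y): 3->2, 15->6, 5->3, 2->1, 16->7, 12->5, 10->4
Step 2: d_i = R_x(i) - R_y(i); compute d_i^2.
  (4-2)^2=4, (6-6)^2=0, (3-3)^2=0, (1-1)^2=0, (5-7)^2=4, (7-5)^2=4, (2-4)^2=4
sum(d^2) = 16.
Step 3: rho = 1 - 6*16 / (7*(7^2 - 1)) = 1 - 96/336 = 0.714286.
Step 4: Under H0, t = rho * sqrt((n-2)/(1-rho^2)) = 2.2822 ~ t(5).
Step 5: Two-sided p-value from the t-distribution with 5 df = 0.071344.
Step 6: alpha = 0.05. fail to reject H0.

rho = 0.7143, p = 0.071344, fail to reject H0 at alpha = 0.05.


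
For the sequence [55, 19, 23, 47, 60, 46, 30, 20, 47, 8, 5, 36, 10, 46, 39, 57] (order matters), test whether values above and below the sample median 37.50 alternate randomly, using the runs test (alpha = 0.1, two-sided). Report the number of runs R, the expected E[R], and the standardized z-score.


Step 1: Compute median = 37.50; label A = above, B = below.
Labels in order: ABBAAABBABBBBAAA  (n_A = 8, n_B = 8)
Step 2: Count runs R = 7.
Step 3: Under H0 (random ordering), E[R] = 2*n_A*n_B/(n_A+n_B) + 1 = 2*8*8/16 + 1 = 9.0000.
        Var[R] = 2*n_A*n_B*(2*n_A*n_B - n_A - n_B) / ((n_A+n_B)^2 * (n_A+n_B-1)) = 14336/3840 = 3.7333.
        SD[R] = 1.9322.
Step 4: Continuity-corrected z = (R + 0.5 - E[R]) / SD[R] = (7 + 0.5 - 9.0000) / 1.9322 = -0.7763.
Step 5: Two-sided p-value via normal approximation = 2*(1 - Phi(|z|)) = 0.437558.
Step 6: alpha = 0.1. fail to reject H0.

R = 7, z = -0.7763, p = 0.437558, fail to reject H0.


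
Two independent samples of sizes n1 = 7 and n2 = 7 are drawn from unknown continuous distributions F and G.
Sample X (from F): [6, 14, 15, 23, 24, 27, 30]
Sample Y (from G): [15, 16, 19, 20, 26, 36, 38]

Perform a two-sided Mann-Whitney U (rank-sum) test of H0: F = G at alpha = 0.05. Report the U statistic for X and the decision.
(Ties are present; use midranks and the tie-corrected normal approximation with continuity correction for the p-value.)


Step 1: Combine and sort all 14 observations; assign midranks.
sorted (value, group): (6,X), (14,X), (15,X), (15,Y), (16,Y), (19,Y), (20,Y), (23,X), (24,X), (26,Y), (27,X), (30,X), (36,Y), (38,Y)
ranks: 6->1, 14->2, 15->3.5, 15->3.5, 16->5, 19->6, 20->7, 23->8, 24->9, 26->10, 27->11, 30->12, 36->13, 38->14
Step 2: Rank sum for X: R1 = 1 + 2 + 3.5 + 8 + 9 + 11 + 12 = 46.5.
Step 3: U_X = R1 - n1(n1+1)/2 = 46.5 - 7*8/2 = 46.5 - 28 = 18.5.
       U_Y = n1*n2 - U_X = 49 - 18.5 = 30.5.
Step 4: Ties are present, so use the tie-corrected normal approximation (with continuity correction) for the p-value.
Step 5: p-value = 0.481721; compare to alpha = 0.05. fail to reject H0.

U_X = 18.5, p = 0.481721, fail to reject H0 at alpha = 0.05.


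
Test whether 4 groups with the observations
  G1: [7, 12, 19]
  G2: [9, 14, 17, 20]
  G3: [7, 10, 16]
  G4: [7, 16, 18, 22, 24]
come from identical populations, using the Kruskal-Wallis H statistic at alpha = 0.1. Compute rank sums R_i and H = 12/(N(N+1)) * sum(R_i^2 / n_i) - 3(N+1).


Step 1: Combine all N = 15 observations and assign midranks.
sorted (value, group, rank): (7,G1,2), (7,G3,2), (7,G4,2), (9,G2,4), (10,G3,5), (12,G1,6), (14,G2,7), (16,G3,8.5), (16,G4,8.5), (17,G2,10), (18,G4,11), (19,G1,12), (20,G2,13), (22,G4,14), (24,G4,15)
Step 2: Sum ranks within each group.
R_1 = 20 (n_1 = 3)
R_2 = 34 (n_2 = 4)
R_3 = 15.5 (n_3 = 3)
R_4 = 50.5 (n_4 = 5)
Step 3: H = 12/(N(N+1)) * sum(R_i^2/n_i) - 3(N+1)
     = 12/(15*16) * (20^2/3 + 34^2/4 + 15.5^2/3 + 50.5^2/5) - 3*16
     = 0.050000 * 1012.47 - 48
     = 2.623333.
Step 4: Ties present; correction factor C = 1 - 30/(15^3 - 15) = 0.991071. Corrected H = 2.623333 / 0.991071 = 2.646967.
Step 5: Under H0, H ~ chi^2(3); p-value = 0.449315.
Step 6: alpha = 0.1. fail to reject H0.

H = 2.6470, df = 3, p = 0.449315, fail to reject H0.


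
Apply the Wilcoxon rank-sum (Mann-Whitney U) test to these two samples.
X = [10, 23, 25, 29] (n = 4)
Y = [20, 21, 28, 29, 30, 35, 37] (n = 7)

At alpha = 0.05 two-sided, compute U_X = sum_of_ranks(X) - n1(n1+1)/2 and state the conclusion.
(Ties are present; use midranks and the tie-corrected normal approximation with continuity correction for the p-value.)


Step 1: Combine and sort all 11 observations; assign midranks.
sorted (value, group): (10,X), (20,Y), (21,Y), (23,X), (25,X), (28,Y), (29,X), (29,Y), (30,Y), (35,Y), (37,Y)
ranks: 10->1, 20->2, 21->3, 23->4, 25->5, 28->6, 29->7.5, 29->7.5, 30->9, 35->10, 37->11
Step 2: Rank sum for X: R1 = 1 + 4 + 5 + 7.5 = 17.5.
Step 3: U_X = R1 - n1(n1+1)/2 = 17.5 - 4*5/2 = 17.5 - 10 = 7.5.
       U_Y = n1*n2 - U_X = 28 - 7.5 = 20.5.
Step 4: Ties are present, so use the tie-corrected normal approximation (with continuity correction) for the p-value.
Step 5: p-value = 0.255756; compare to alpha = 0.05. fail to reject H0.

U_X = 7.5, p = 0.255756, fail to reject H0 at alpha = 0.05.


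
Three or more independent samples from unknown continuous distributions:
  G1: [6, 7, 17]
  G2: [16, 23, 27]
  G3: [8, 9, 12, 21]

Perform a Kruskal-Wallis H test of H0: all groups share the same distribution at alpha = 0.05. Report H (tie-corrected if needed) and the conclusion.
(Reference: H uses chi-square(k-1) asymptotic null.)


Step 1: Combine all N = 10 observations and assign midranks.
sorted (value, group, rank): (6,G1,1), (7,G1,2), (8,G3,3), (9,G3,4), (12,G3,5), (16,G2,6), (17,G1,7), (21,G3,8), (23,G2,9), (27,G2,10)
Step 2: Sum ranks within each group.
R_1 = 10 (n_1 = 3)
R_2 = 25 (n_2 = 3)
R_3 = 20 (n_3 = 4)
Step 3: H = 12/(N(N+1)) * sum(R_i^2/n_i) - 3(N+1)
     = 12/(10*11) * (10^2/3 + 25^2/3 + 20^2/4) - 3*11
     = 0.109091 * 341.667 - 33
     = 4.272727.
Step 4: No ties, so H is used without correction.
Step 5: Under H0, H ~ chi^2(2); p-value = 0.118083.
Step 6: alpha = 0.05. fail to reject H0.

H = 4.2727, df = 2, p = 0.118083, fail to reject H0.


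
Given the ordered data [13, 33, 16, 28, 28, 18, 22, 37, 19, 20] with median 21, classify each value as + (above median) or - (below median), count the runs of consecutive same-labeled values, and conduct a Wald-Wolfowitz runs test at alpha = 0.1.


Step 1: Compute median = 21; label A = above, B = below.
Labels in order: BABAABAABB  (n_A = 5, n_B = 5)
Step 2: Count runs R = 7.
Step 3: Under H0 (random ordering), E[R] = 2*n_A*n_B/(n_A+n_B) + 1 = 2*5*5/10 + 1 = 6.0000.
        Var[R] = 2*n_A*n_B*(2*n_A*n_B - n_A - n_B) / ((n_A+n_B)^2 * (n_A+n_B-1)) = 2000/900 = 2.2222.
        SD[R] = 1.4907.
Step 4: Continuity-corrected z = (R - 0.5 - E[R]) / SD[R] = (7 - 0.5 - 6.0000) / 1.4907 = 0.3354.
Step 5: Two-sided p-value via normal approximation = 2*(1 - Phi(|z|)) = 0.737316.
Step 6: alpha = 0.1. fail to reject H0.

R = 7, z = 0.3354, p = 0.737316, fail to reject H0.


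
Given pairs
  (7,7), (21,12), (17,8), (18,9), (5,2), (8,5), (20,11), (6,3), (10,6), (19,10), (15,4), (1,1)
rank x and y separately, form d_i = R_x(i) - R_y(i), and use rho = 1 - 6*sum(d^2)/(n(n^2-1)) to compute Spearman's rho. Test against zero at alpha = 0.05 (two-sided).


Step 1: Rank x and y separately (midranks; no ties here).
rank(x): 7->4, 21->12, 17->8, 18->9, 5->2, 8->5, 20->11, 6->3, 10->6, 19->10, 15->7, 1->1
rank(y): 7->7, 12->12, 8->8, 9->9, 2->2, 5->5, 11->11, 3->3, 6->6, 10->10, 4->4, 1->1
Step 2: d_i = R_x(i) - R_y(i); compute d_i^2.
  (4-7)^2=9, (12-12)^2=0, (8-8)^2=0, (9-9)^2=0, (2-2)^2=0, (5-5)^2=0, (11-11)^2=0, (3-3)^2=0, (6-6)^2=0, (10-10)^2=0, (7-4)^2=9, (1-1)^2=0
sum(d^2) = 18.
Step 3: rho = 1 - 6*18 / (12*(12^2 - 1)) = 1 - 108/1716 = 0.937063.
Step 4: Under H0, t = rho * sqrt((n-2)/(1-rho^2)) = 8.4868 ~ t(10).
Step 5: Two-sided p-value from the t-distribution with 10 df = 0.000007.
Step 6: alpha = 0.05. reject H0.

rho = 0.9371, p = 0.000007, reject H0 at alpha = 0.05.


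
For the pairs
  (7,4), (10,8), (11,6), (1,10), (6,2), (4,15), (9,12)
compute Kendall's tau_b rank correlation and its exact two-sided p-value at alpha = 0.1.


Step 1: Enumerate the 21 unordered pairs (i,j) with i<j and classify each by sign(x_j-x_i) * sign(y_j-y_i).
  (1,2):dx=+3,dy=+4->C; (1,3):dx=+4,dy=+2->C; (1,4):dx=-6,dy=+6->D; (1,5):dx=-1,dy=-2->C
  (1,6):dx=-3,dy=+11->D; (1,7):dx=+2,dy=+8->C; (2,3):dx=+1,dy=-2->D; (2,4):dx=-9,dy=+2->D
  (2,5):dx=-4,dy=-6->C; (2,6):dx=-6,dy=+7->D; (2,7):dx=-1,dy=+4->D; (3,4):dx=-10,dy=+4->D
  (3,5):dx=-5,dy=-4->C; (3,6):dx=-7,dy=+9->D; (3,7):dx=-2,dy=+6->D; (4,5):dx=+5,dy=-8->D
  (4,6):dx=+3,dy=+5->C; (4,7):dx=+8,dy=+2->C; (5,6):dx=-2,dy=+13->D; (5,7):dx=+3,dy=+10->C
  (6,7):dx=+5,dy=-3->D
Step 2: C = 9, D = 12, total pairs = 21.
Step 3: tau = (C - D)/(n(n-1)/2) = (9 - 12)/21 = -0.142857.
Step 4: Exact two-sided p-value (enumerate n! = 5040 permutations of y under H0): p = 0.772619.
Step 5: alpha = 0.1. fail to reject H0.

tau_b = -0.1429 (C=9, D=12), p = 0.772619, fail to reject H0.


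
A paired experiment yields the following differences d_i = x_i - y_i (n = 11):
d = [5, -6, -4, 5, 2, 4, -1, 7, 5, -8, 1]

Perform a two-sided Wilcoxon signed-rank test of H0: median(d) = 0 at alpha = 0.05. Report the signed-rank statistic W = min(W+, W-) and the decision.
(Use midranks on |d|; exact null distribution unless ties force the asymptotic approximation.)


Step 1: Drop any zero differences (none here) and take |d_i|.
|d| = [5, 6, 4, 5, 2, 4, 1, 7, 5, 8, 1]
Step 2: Midrank |d_i| (ties get averaged ranks).
ranks: |5|->7, |6|->9, |4|->4.5, |5|->7, |2|->3, |4|->4.5, |1|->1.5, |7|->10, |5|->7, |8|->11, |1|->1.5
Step 3: Attach original signs; sum ranks with positive sign and with negative sign.
W+ = 7 + 7 + 3 + 4.5 + 10 + 7 + 1.5 = 40
W- = 9 + 4.5 + 1.5 + 11 = 26
(Check: W+ + W- = 66 should equal n(n+1)/2 = 66.)
Step 4: Test statistic W = min(W+, W-) = 26.
Step 5: Ties in |d|, so use the tie-corrected normal approximation.
        E[W] = n(n+1)/4 = 11*12/4 = 33.
        Tie groups: |d|=1 (t=2), |d|=4 (t=2), |d|=5 (t=3); sum(t^3 - t) = 36.
        Var[W] = n(n+1)(2n+1)/24 - sum(t^3-t)/48 = 3036/24 - 36/48 = 125.75.
        z = (W - E[W]) / sqrt(Var[W]) = (26 - 33) / 11.2138 = -0.6242.
        Two-sided p = 2*Phi(z) = 0.532477.
Step 6: alpha = 0.05. fail to reject H0.

W+ = 40, W- = 26, W = min = 26, p = 0.532477, fail to reject H0.


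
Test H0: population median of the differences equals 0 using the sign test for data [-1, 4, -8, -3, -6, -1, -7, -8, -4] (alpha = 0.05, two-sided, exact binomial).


Step 1: Discard zero differences. Original n = 9; n_eff = number of nonzero differences = 9.
Nonzero differences (with sign): -1, +4, -8, -3, -6, -1, -7, -8, -4
Step 2: Count signs: positive = 1, negative = 8.
Step 3: Under H0: P(positive) = 0.5, so the number of positives S ~ Bin(9, 0.5).
Step 4: Two-sided exact p-value = sum of Bin(9,0.5) probabilities at or below the observed probability = 0.039062.
Step 5: alpha = 0.05. reject H0.

n_eff = 9, pos = 1, neg = 8, p = 0.039062, reject H0.


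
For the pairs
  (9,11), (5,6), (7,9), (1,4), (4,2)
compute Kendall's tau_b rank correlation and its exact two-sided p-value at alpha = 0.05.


Step 1: Enumerate the 10 unordered pairs (i,j) with i<j and classify each by sign(x_j-x_i) * sign(y_j-y_i).
  (1,2):dx=-4,dy=-5->C; (1,3):dx=-2,dy=-2->C; (1,4):dx=-8,dy=-7->C; (1,5):dx=-5,dy=-9->C
  (2,3):dx=+2,dy=+3->C; (2,4):dx=-4,dy=-2->C; (2,5):dx=-1,dy=-4->C; (3,4):dx=-6,dy=-5->C
  (3,5):dx=-3,dy=-7->C; (4,5):dx=+3,dy=-2->D
Step 2: C = 9, D = 1, total pairs = 10.
Step 3: tau = (C - D)/(n(n-1)/2) = (9 - 1)/10 = 0.800000.
Step 4: Exact two-sided p-value (enumerate n! = 120 permutations of y under H0): p = 0.083333.
Step 5: alpha = 0.05. fail to reject H0.

tau_b = 0.8000 (C=9, D=1), p = 0.083333, fail to reject H0.


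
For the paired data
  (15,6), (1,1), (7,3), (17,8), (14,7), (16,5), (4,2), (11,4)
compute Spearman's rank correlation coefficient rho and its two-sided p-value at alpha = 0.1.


Step 1: Rank x and y separately (midranks; no ties here).
rank(x): 15->6, 1->1, 7->3, 17->8, 14->5, 16->7, 4->2, 11->4
rank(y): 6->6, 1->1, 3->3, 8->8, 7->7, 5->5, 2->2, 4->4
Step 2: d_i = R_x(i) - R_y(i); compute d_i^2.
  (6-6)^2=0, (1-1)^2=0, (3-3)^2=0, (8-8)^2=0, (5-7)^2=4, (7-5)^2=4, (2-2)^2=0, (4-4)^2=0
sum(d^2) = 8.
Step 3: rho = 1 - 6*8 / (8*(8^2 - 1)) = 1 - 48/504 = 0.904762.
Step 4: Under H0, t = rho * sqrt((n-2)/(1-rho^2)) = 5.2034 ~ t(6).
Step 5: Two-sided p-value from the t-distribution with 6 df = 0.002008.
Step 6: alpha = 0.1. reject H0.

rho = 0.9048, p = 0.002008, reject H0 at alpha = 0.1.


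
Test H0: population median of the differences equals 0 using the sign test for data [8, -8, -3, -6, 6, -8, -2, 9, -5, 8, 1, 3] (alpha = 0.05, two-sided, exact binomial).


Step 1: Discard zero differences. Original n = 12; n_eff = number of nonzero differences = 12.
Nonzero differences (with sign): +8, -8, -3, -6, +6, -8, -2, +9, -5, +8, +1, +3
Step 2: Count signs: positive = 6, negative = 6.
Step 3: Under H0: P(positive) = 0.5, so the number of positives S ~ Bin(12, 0.5).
Step 4: Two-sided exact p-value = sum of Bin(12,0.5) probabilities at or below the observed probability = 1.000000.
Step 5: alpha = 0.05. fail to reject H0.

n_eff = 12, pos = 6, neg = 6, p = 1.000000, fail to reject H0.


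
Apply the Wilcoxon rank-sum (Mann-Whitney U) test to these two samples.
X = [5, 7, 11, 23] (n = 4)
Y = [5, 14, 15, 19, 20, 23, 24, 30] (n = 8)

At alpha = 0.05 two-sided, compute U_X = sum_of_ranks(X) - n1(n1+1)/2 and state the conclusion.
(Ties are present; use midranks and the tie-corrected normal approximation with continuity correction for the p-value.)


Step 1: Combine and sort all 12 observations; assign midranks.
sorted (value, group): (5,X), (5,Y), (7,X), (11,X), (14,Y), (15,Y), (19,Y), (20,Y), (23,X), (23,Y), (24,Y), (30,Y)
ranks: 5->1.5, 5->1.5, 7->3, 11->4, 14->5, 15->6, 19->7, 20->8, 23->9.5, 23->9.5, 24->11, 30->12
Step 2: Rank sum for X: R1 = 1.5 + 3 + 4 + 9.5 = 18.
Step 3: U_X = R1 - n1(n1+1)/2 = 18 - 4*5/2 = 18 - 10 = 8.
       U_Y = n1*n2 - U_X = 32 - 8 = 24.
Step 4: Ties are present, so use the tie-corrected normal approximation (with continuity correction) for the p-value.
Step 5: p-value = 0.201148; compare to alpha = 0.05. fail to reject H0.

U_X = 8, p = 0.201148, fail to reject H0 at alpha = 0.05.


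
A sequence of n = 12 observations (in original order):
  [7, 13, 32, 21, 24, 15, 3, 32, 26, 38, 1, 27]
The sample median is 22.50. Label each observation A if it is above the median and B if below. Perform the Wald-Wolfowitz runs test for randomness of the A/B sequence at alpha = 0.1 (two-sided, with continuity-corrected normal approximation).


Step 1: Compute median = 22.50; label A = above, B = below.
Labels in order: BBABABBAAABA  (n_A = 6, n_B = 6)
Step 2: Count runs R = 8.
Step 3: Under H0 (random ordering), E[R] = 2*n_A*n_B/(n_A+n_B) + 1 = 2*6*6/12 + 1 = 7.0000.
        Var[R] = 2*n_A*n_B*(2*n_A*n_B - n_A - n_B) / ((n_A+n_B)^2 * (n_A+n_B-1)) = 4320/1584 = 2.7273.
        SD[R] = 1.6514.
Step 4: Continuity-corrected z = (R - 0.5 - E[R]) / SD[R] = (8 - 0.5 - 7.0000) / 1.6514 = 0.3028.
Step 5: Two-sided p-value via normal approximation = 2*(1 - Phi(|z|)) = 0.762069.
Step 6: alpha = 0.1. fail to reject H0.

R = 8, z = 0.3028, p = 0.762069, fail to reject H0.


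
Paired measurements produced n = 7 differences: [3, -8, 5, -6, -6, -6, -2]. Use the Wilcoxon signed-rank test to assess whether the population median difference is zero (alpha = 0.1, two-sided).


Step 1: Drop any zero differences (none here) and take |d_i|.
|d| = [3, 8, 5, 6, 6, 6, 2]
Step 2: Midrank |d_i| (ties get averaged ranks).
ranks: |3|->2, |8|->7, |5|->3, |6|->5, |6|->5, |6|->5, |2|->1
Step 3: Attach original signs; sum ranks with positive sign and with negative sign.
W+ = 2 + 3 = 5
W- = 7 + 5 + 5 + 5 + 1 = 23
(Check: W+ + W- = 28 should equal n(n+1)/2 = 28.)
Step 4: Test statistic W = min(W+, W-) = 5.
Step 5: Ties in |d|, so use the tie-corrected normal approximation.
        E[W] = n(n+1)/4 = 7*8/4 = 14.
        Tie groups: |d|=6 (t=3); sum(t^3 - t) = 24.
        Var[W] = n(n+1)(2n+1)/24 - sum(t^3-t)/48 = 840/24 - 24/48 = 34.5.
        z = (W - E[W]) / sqrt(Var[W]) = (5 - 14) / 5.8737 = -1.5323.
        Two-sided p = 2*Phi(z) = 0.125458.
Step 6: alpha = 0.1. fail to reject H0.

W+ = 5, W- = 23, W = min = 5, p = 0.125458, fail to reject H0.


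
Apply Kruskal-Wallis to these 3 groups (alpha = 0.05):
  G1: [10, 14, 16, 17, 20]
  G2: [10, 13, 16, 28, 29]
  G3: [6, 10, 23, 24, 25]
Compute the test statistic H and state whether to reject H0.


Step 1: Combine all N = 15 observations and assign midranks.
sorted (value, group, rank): (6,G3,1), (10,G1,3), (10,G2,3), (10,G3,3), (13,G2,5), (14,G1,6), (16,G1,7.5), (16,G2,7.5), (17,G1,9), (20,G1,10), (23,G3,11), (24,G3,12), (25,G3,13), (28,G2,14), (29,G2,15)
Step 2: Sum ranks within each group.
R_1 = 35.5 (n_1 = 5)
R_2 = 44.5 (n_2 = 5)
R_3 = 40 (n_3 = 5)
Step 3: H = 12/(N(N+1)) * sum(R_i^2/n_i) - 3(N+1)
     = 12/(15*16) * (35.5^2/5 + 44.5^2/5 + 40^2/5) - 3*16
     = 0.050000 * 968.1 - 48
     = 0.405000.
Step 4: Ties present; correction factor C = 1 - 30/(15^3 - 15) = 0.991071. Corrected H = 0.405000 / 0.991071 = 0.408649.
Step 5: Under H0, H ~ chi^2(2); p-value = 0.815198.
Step 6: alpha = 0.05. fail to reject H0.

H = 0.4086, df = 2, p = 0.815198, fail to reject H0.


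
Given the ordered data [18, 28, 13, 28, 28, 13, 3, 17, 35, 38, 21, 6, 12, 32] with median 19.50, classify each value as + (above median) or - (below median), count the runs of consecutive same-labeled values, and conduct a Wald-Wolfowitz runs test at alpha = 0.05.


Step 1: Compute median = 19.50; label A = above, B = below.
Labels in order: BABAABBBAAABBA  (n_A = 7, n_B = 7)
Step 2: Count runs R = 8.
Step 3: Under H0 (random ordering), E[R] = 2*n_A*n_B/(n_A+n_B) + 1 = 2*7*7/14 + 1 = 8.0000.
        Var[R] = 2*n_A*n_B*(2*n_A*n_B - n_A - n_B) / ((n_A+n_B)^2 * (n_A+n_B-1)) = 8232/2548 = 3.2308.
        SD[R] = 1.7974.
Step 4: R = E[R], so z = 0 with no continuity correction.
Step 5: Two-sided p-value via normal approximation = 2*(1 - Phi(|z|)) = 1.000000.
Step 6: alpha = 0.05. fail to reject H0.

R = 8, z = 0.0000, p = 1.000000, fail to reject H0.
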